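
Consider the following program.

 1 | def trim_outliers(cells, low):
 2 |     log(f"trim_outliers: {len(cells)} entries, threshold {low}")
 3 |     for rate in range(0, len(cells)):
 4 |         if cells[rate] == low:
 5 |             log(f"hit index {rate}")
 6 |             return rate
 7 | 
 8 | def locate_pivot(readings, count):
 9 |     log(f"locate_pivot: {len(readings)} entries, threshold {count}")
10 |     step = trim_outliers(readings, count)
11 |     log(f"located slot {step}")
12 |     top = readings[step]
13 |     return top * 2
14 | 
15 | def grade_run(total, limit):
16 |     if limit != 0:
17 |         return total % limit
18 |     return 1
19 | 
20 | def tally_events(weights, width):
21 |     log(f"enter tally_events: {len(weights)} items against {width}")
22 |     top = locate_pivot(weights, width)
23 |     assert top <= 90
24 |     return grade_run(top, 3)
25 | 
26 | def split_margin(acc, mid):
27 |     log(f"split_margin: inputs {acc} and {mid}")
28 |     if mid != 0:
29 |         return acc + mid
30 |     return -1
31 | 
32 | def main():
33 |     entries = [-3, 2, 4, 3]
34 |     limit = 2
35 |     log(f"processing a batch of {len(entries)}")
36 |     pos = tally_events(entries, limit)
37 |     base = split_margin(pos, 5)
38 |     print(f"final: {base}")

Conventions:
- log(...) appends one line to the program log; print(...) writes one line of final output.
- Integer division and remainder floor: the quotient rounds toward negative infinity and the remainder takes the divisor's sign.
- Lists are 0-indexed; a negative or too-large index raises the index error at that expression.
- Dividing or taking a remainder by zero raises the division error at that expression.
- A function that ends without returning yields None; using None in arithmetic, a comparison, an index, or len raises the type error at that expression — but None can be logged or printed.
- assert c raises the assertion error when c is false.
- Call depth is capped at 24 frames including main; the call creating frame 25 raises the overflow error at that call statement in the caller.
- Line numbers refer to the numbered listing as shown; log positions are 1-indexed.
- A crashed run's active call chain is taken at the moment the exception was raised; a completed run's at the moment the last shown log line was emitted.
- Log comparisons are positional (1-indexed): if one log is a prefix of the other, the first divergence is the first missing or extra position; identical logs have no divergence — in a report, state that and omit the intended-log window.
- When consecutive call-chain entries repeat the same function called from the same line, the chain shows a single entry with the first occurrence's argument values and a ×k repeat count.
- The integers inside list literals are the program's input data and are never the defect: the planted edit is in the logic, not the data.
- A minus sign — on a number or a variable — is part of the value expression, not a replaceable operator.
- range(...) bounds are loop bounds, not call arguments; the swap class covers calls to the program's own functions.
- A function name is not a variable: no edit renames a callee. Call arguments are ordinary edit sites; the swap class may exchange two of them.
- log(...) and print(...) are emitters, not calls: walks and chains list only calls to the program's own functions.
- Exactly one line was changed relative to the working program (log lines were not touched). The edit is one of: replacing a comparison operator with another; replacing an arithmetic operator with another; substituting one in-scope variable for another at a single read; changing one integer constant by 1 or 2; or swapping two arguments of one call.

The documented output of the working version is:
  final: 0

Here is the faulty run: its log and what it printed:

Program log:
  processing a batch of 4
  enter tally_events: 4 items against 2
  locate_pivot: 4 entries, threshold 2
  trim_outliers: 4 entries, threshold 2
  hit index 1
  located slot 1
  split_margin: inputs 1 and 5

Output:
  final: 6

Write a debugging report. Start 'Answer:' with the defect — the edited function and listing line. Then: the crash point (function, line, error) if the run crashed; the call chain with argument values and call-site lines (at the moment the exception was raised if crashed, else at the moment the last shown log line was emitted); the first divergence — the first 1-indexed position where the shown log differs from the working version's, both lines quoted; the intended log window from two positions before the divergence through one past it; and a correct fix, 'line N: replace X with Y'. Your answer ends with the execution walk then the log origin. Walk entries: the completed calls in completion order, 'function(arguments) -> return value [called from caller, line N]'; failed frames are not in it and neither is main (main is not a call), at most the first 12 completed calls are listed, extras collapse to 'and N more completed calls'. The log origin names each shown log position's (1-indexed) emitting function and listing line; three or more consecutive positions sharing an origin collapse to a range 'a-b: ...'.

Answer: the defect is in split_margin at line 29.
Key fact: Nothing in the log betrays the bug — only the output does.
Call chain: main -> split_margin(1, 5) (called at line 37).
First divergence: none — the logs agree in full.
Execution walk:
  trim_outliers([-3, 2, 4, 3], 2) -> 1  [called from locate_pivot, line 10]
  locate_pivot([-3, 2, 4, 3], 2) -> 4  [called from tally_events, line 22]
  grade_run(4, 3) -> 1  [called from tally_events, line 24]
  tally_events([-3, 2, 4, 3], 2) -> 1  [called from main, line 36]
  split_margin(1, 5) -> 6  [called from main, line 37]
Log origin:
  1: from main, line 35
  2: from tally_events, line 21
  3: from locate_pivot, line 9
  4: from trim_outliers, line 2
  5: from trim_outliers, line 5
  6: from locate_pivot, line 11
  7: from split_margin, line 27
A correct fix: line 29: replace `+` with `//`.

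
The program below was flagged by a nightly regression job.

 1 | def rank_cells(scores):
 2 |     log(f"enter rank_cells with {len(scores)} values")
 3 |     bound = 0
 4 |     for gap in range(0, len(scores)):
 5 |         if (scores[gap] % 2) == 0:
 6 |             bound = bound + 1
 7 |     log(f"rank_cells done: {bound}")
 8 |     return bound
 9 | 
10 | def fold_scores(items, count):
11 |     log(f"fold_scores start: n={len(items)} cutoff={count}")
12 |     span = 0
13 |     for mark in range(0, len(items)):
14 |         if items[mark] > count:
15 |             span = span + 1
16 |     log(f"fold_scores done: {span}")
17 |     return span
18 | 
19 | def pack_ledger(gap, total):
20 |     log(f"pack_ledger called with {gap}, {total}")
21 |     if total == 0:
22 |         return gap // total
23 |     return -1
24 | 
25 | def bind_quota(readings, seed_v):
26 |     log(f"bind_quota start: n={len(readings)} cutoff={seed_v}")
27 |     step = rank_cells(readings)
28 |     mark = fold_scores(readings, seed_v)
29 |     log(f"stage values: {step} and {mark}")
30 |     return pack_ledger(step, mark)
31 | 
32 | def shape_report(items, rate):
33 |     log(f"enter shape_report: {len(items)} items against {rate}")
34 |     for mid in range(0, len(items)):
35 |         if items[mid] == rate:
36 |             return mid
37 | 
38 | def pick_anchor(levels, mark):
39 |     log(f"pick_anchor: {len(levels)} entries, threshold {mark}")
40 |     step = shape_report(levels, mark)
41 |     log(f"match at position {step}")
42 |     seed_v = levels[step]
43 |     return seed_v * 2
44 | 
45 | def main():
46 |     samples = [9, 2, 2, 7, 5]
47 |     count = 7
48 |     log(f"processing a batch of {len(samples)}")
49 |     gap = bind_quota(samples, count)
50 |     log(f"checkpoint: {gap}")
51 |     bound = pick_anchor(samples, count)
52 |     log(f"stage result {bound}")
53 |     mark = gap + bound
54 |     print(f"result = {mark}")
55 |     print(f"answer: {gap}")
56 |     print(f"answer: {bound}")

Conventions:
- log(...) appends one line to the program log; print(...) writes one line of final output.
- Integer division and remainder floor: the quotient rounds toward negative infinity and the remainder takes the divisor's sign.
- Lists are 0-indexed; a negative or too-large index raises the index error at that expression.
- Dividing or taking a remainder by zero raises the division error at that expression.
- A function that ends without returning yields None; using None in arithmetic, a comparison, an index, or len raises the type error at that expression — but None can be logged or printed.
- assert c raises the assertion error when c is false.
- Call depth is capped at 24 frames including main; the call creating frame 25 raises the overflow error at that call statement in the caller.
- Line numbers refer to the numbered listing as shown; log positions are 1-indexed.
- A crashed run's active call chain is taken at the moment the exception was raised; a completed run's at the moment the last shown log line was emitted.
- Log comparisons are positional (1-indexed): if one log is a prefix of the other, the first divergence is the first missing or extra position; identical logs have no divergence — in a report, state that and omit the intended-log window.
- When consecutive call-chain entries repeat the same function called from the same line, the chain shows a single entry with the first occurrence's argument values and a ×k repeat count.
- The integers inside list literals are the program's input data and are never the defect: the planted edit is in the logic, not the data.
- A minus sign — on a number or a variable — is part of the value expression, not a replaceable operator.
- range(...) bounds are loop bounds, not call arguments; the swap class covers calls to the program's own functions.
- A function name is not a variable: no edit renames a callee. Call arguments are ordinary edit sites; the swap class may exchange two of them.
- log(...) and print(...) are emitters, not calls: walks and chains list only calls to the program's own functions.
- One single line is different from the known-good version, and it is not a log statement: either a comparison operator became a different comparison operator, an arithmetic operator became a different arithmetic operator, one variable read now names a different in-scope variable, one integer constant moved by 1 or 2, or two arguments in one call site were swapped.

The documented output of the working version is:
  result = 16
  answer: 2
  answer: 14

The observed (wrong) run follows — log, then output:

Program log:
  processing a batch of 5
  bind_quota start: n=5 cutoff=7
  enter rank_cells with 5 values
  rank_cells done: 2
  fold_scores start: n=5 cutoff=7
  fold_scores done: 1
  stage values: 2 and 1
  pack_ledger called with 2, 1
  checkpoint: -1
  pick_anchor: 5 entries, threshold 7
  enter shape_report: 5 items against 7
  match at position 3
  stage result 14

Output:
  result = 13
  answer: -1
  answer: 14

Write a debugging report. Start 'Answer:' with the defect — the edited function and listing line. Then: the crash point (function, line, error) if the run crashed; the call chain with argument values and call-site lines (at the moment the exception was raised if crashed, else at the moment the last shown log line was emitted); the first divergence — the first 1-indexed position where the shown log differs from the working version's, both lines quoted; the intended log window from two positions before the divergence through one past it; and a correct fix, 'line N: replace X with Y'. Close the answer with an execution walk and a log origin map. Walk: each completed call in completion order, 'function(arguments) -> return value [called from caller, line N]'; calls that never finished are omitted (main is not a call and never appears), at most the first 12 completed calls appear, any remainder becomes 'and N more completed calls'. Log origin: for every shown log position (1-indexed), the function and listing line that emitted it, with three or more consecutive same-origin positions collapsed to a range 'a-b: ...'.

Answer: the defect is in pack_ledger at line 21.
Key fact: Position 9 is the first bad log line: 'checkpoint: -1' should read 'checkpoint: 2'.
Call chain: main.
First divergence: position 9 — the shown line 'checkpoint: -1' should read 'checkpoint: 2'.
Intended log window:
  7: stage values: 2 and 1
  8: pack_ledger called with 2, 1
  9: checkpoint: 2
  10: pick_anchor: 5 entries, threshold 7
Execution walk:
  rank_cells([9, 2, 2, 7, 5]) -> 2  [called from bind_quota, line 27]
  fold_scores([9, 2, 2, 7, 5], 7) -> 1  [called from bind_quota, line 28]
  pack_ledger(2, 1) -> -1  [called from bind_quota, line 30]
  bind_quota([9, 2, 2, 7, 5], 7) -> -1  [called from main, line 49]
  shape_report([9, 2, 2, 7, 5], 7) -> 3  [called from pick_anchor, line 40]
  pick_anchor([9, 2, 2, 7, 5], 7) -> 14  [called from main, line 51]
Log origins:
  1: logged in main at line 48
  2: logged in bind_quota at line 26
  3: logged in rank_cells at line 2
  4: logged in rank_cells at line 7
  5: logged in fold_scores at line 11
  6: logged in fold_scores at line 16
  7: logged in bind_quota at line 29
  8: logged in pack_ledger at line 20
  9: logged in main at line 50
  10: logged in pick_anchor at line 39
  11: logged in shape_report at line 33
  12: logged in pick_anchor at line 41
  13: logged in main at line 52
A correct fix: line 21: replace `==` with `!=`.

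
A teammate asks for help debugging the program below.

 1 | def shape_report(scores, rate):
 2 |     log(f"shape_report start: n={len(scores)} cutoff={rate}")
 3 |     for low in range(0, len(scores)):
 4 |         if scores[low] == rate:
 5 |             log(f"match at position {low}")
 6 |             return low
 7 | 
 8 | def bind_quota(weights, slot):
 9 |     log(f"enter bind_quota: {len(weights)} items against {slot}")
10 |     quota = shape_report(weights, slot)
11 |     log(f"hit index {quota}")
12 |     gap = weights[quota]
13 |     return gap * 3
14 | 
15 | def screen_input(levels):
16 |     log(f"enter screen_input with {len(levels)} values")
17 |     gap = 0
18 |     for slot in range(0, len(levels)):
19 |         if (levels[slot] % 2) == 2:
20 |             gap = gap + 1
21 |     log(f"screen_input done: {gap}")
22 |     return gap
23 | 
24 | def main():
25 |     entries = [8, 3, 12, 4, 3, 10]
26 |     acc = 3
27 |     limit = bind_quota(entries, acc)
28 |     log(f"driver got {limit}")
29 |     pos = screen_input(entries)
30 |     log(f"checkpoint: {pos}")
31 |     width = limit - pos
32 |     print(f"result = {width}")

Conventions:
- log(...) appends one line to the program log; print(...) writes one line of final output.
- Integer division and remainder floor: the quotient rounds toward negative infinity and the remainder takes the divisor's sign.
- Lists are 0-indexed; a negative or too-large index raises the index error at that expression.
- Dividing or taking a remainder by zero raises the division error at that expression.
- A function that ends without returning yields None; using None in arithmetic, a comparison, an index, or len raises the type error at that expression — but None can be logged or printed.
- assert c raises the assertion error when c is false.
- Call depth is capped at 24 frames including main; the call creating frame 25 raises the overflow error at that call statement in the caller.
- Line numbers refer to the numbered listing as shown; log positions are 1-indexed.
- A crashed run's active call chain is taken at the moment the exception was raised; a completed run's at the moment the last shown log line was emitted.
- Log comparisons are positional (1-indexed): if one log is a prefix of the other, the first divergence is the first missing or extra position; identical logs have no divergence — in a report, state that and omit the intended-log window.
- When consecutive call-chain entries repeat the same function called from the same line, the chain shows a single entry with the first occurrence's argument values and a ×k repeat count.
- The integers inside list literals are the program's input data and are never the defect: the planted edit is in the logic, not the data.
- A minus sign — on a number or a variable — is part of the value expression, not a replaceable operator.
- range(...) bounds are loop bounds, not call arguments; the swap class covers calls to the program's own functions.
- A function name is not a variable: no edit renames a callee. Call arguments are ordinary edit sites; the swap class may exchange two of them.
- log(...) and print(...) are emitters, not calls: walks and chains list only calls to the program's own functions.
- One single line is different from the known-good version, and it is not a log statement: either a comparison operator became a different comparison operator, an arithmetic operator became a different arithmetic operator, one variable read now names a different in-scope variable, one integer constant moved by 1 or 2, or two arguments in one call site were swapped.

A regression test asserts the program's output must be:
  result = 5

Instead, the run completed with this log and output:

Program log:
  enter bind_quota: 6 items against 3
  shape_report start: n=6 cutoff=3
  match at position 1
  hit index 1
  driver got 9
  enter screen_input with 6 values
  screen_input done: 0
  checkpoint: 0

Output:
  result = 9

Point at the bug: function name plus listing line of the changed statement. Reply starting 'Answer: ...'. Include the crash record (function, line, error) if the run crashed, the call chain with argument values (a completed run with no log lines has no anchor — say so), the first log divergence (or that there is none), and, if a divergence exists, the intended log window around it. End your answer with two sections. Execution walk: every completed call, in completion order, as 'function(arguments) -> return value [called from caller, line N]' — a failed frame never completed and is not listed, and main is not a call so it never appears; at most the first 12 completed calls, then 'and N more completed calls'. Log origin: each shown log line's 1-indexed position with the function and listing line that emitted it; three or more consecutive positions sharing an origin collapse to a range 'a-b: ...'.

Answer: the defect is in screen_input at line 19.
Core observation: Everything matches until log position 7, which reads 'screen_input done: 0' in place of 'screen_input done: 4'.
Call chain: main.
First divergence: position 7 — shown 'screen_input done: 0', intended 'screen_input done: 4'.
Intended log window:
  5: driver got 9
  6: enter screen_input with 6 values
  7: screen_input done: 4
  8: checkpoint: 4
Execution walk:
  shape_report([8, 3, 12, 4, 3, 10], 3) -> 1  [called from bind_quota, line 10]
  bind_quota([8, 3, 12, 4, 3, 10], 3) -> 9  [called from main, line 27]
  screen_input([8, 3, 12, 4, 3, 10]) -> 0  [called from main, line 29]
Log origin:
  1: from bind_quota, line 9
  2: from shape_report, line 2
  3: from shape_report, line 5
  4: from bind_quota, line 11
  5: from main, line 28
  6: from screen_input, line 16
  7: from screen_input, line 21
  8: from main, line 30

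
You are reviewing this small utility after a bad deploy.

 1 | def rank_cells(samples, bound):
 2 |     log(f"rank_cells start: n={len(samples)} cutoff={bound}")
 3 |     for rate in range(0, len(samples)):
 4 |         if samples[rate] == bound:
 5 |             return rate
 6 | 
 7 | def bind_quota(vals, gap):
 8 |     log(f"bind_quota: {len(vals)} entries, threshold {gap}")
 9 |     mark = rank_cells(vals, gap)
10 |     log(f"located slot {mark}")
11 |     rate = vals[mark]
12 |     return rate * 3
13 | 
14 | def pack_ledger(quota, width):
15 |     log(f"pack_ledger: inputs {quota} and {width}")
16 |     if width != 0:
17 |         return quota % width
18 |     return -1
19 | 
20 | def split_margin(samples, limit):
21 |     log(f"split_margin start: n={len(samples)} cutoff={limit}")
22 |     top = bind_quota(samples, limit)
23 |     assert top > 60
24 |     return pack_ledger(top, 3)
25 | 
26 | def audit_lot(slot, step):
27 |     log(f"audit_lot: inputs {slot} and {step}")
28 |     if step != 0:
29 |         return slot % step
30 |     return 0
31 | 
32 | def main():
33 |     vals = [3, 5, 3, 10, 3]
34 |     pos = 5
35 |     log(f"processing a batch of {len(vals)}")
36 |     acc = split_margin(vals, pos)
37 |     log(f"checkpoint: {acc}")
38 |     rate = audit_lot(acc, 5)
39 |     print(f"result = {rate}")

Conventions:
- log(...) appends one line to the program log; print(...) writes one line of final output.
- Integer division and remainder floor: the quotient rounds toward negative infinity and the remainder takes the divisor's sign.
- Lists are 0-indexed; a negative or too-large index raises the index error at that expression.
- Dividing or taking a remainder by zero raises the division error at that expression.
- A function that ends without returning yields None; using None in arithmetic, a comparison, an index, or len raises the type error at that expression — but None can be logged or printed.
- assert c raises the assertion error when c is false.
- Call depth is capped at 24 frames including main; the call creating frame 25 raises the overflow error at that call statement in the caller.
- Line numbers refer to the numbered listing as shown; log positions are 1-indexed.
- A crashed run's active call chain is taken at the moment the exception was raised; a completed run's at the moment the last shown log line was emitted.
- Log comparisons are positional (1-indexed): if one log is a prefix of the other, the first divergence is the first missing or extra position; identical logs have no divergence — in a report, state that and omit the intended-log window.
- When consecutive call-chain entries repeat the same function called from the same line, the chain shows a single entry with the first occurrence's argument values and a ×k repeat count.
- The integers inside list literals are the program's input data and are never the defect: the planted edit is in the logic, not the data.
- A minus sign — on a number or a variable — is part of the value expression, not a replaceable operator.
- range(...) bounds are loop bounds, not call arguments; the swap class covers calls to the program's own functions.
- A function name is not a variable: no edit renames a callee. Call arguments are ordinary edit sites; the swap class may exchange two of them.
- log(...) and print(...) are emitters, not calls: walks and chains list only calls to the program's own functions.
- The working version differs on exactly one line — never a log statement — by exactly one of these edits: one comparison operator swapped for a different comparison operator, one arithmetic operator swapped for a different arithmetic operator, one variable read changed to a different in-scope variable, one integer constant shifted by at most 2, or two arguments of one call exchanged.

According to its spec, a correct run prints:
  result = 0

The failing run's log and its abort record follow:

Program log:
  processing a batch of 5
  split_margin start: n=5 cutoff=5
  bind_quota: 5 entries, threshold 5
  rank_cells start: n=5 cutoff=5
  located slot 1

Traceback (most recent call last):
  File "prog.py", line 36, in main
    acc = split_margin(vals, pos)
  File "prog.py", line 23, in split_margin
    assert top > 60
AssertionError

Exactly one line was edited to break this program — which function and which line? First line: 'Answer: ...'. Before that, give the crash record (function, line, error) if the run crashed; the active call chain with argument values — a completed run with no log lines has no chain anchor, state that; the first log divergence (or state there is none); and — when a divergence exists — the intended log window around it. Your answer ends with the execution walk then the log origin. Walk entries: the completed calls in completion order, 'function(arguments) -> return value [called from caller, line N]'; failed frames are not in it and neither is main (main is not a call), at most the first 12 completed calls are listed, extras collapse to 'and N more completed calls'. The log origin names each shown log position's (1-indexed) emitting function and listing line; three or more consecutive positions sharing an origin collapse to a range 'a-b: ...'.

Answer: the defect is in split_margin at line 23.
Key fact: Only 5 log lines were emitted before the run died; the intended continuation was 'pack_ledger: inputs 15 and 3'.
Crash: split_margin, line 23, AssertionError.
Call chain: main -> split_margin([3, 5, 3, 10, 3], 5) (called at line 36).
First divergence: position 6; the shown log stops at 5 lines while the working version next logs 'pack_ledger: inputs 15 and 3'.
Intended log window:
  4: rank_cells start: n=5 cutoff=5
  5: located slot 1
  6: pack_ledger: inputs 15 and 3
  7: checkpoint: 0
Execution walk:
  rank_cells([3, 5, 3, 10, 3], 5) -> 1  [called from bind_quota, line 9]
  bind_quota([3, 5, 3, 10, 3], 5) -> 15  [called from split_margin, line 22]
Log origins:
  1: emitted by main (line 35)
  2: emitted by split_margin (line 21)
  3: emitted by bind_quota (line 8)
  4: emitted by rank_cells (line 2)
  5: emitted by bind_quota (line 10)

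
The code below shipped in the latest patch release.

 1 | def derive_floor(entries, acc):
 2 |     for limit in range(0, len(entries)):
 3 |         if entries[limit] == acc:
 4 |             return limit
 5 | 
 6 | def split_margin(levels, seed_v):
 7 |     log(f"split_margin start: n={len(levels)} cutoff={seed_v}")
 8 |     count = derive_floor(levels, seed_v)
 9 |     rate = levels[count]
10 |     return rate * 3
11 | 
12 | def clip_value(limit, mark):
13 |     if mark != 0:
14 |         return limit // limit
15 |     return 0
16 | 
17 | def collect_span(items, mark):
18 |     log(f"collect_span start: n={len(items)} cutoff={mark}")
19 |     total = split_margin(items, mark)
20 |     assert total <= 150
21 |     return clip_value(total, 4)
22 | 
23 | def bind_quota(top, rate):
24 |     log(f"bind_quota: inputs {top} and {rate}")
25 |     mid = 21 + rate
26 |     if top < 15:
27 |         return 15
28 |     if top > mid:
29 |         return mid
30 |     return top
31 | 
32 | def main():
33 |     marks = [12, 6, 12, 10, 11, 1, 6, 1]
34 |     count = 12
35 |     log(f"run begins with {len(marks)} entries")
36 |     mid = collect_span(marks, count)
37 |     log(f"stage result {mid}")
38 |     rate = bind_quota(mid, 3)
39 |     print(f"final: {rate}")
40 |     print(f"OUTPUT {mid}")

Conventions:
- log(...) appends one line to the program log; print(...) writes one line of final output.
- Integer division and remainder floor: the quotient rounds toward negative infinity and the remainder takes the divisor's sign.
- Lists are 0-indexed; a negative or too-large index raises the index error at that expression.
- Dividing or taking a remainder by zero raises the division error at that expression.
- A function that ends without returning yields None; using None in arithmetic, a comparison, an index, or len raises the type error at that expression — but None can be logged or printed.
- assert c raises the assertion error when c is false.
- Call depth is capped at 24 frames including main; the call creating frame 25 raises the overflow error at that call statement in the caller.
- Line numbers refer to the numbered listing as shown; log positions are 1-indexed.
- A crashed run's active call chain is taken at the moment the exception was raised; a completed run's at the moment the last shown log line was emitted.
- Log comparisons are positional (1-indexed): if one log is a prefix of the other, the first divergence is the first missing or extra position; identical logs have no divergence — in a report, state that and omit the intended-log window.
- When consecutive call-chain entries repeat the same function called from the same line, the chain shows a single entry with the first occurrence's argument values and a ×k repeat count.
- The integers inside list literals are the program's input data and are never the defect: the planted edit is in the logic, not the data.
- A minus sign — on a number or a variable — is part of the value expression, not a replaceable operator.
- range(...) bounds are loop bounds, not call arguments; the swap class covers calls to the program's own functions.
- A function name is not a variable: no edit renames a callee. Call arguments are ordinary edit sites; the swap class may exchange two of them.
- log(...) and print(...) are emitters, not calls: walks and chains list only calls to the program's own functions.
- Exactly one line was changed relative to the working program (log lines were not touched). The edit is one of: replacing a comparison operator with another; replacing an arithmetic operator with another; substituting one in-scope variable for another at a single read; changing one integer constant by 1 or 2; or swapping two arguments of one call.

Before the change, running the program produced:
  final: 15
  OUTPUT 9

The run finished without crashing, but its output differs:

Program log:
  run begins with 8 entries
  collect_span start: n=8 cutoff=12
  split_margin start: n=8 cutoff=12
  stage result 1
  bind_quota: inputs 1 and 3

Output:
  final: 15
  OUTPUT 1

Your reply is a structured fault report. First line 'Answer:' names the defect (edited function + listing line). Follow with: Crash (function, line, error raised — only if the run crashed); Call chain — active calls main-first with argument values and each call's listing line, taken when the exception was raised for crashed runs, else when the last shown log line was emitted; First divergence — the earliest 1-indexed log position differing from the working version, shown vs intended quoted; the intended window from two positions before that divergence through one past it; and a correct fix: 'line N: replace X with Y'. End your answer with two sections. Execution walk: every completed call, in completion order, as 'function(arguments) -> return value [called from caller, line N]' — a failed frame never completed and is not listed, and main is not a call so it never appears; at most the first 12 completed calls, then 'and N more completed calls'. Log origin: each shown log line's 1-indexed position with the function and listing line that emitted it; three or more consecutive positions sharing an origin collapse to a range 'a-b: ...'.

Answer: the defect is in clip_value at line 14.
Core observation: Everything matches until log position 4, which reads 'stage result 1' in place of 'stage result 9'.
Call chain: main -> bind_quota(1, 3) (called at line 38).
First divergence: position 4 — the shown line 'stage result 1' should read 'stage result 9'.
Intended log window:
  2: collect_span start: n=8 cutoff=12
  3: split_margin start: n=8 cutoff=12
  4: stage result 9
  5: bind_quota: inputs 9 and 3
Execution walk:
  derive_floor([12, 6, 12, 10, 11, 1, 6, 1], 12) -> 0  [called from split_margin, line 8]
  split_margin([12, 6, 12, 10, 11, 1, 6, 1], 12) -> 36  [called from collect_span, line 19]
  clip_value(36, 4) -> 1  [called from collect_span, line 21]
  collect_span([12, 6, 12, 10, 11, 1, 6, 1], 12) -> 1  [called from main, line 36]
  bind_quota(1, 3) -> 15  [called from main, line 38]
Origin of each log line:
  1: logged in main at line 35
  2: logged in collect_span at line 18
  3: logged in split_margin at line 7
  4: logged in main at line 37
  5: logged in bind_quota at line 24
A correct fix: line 14: replace `limit // limit` with `limit // mark`.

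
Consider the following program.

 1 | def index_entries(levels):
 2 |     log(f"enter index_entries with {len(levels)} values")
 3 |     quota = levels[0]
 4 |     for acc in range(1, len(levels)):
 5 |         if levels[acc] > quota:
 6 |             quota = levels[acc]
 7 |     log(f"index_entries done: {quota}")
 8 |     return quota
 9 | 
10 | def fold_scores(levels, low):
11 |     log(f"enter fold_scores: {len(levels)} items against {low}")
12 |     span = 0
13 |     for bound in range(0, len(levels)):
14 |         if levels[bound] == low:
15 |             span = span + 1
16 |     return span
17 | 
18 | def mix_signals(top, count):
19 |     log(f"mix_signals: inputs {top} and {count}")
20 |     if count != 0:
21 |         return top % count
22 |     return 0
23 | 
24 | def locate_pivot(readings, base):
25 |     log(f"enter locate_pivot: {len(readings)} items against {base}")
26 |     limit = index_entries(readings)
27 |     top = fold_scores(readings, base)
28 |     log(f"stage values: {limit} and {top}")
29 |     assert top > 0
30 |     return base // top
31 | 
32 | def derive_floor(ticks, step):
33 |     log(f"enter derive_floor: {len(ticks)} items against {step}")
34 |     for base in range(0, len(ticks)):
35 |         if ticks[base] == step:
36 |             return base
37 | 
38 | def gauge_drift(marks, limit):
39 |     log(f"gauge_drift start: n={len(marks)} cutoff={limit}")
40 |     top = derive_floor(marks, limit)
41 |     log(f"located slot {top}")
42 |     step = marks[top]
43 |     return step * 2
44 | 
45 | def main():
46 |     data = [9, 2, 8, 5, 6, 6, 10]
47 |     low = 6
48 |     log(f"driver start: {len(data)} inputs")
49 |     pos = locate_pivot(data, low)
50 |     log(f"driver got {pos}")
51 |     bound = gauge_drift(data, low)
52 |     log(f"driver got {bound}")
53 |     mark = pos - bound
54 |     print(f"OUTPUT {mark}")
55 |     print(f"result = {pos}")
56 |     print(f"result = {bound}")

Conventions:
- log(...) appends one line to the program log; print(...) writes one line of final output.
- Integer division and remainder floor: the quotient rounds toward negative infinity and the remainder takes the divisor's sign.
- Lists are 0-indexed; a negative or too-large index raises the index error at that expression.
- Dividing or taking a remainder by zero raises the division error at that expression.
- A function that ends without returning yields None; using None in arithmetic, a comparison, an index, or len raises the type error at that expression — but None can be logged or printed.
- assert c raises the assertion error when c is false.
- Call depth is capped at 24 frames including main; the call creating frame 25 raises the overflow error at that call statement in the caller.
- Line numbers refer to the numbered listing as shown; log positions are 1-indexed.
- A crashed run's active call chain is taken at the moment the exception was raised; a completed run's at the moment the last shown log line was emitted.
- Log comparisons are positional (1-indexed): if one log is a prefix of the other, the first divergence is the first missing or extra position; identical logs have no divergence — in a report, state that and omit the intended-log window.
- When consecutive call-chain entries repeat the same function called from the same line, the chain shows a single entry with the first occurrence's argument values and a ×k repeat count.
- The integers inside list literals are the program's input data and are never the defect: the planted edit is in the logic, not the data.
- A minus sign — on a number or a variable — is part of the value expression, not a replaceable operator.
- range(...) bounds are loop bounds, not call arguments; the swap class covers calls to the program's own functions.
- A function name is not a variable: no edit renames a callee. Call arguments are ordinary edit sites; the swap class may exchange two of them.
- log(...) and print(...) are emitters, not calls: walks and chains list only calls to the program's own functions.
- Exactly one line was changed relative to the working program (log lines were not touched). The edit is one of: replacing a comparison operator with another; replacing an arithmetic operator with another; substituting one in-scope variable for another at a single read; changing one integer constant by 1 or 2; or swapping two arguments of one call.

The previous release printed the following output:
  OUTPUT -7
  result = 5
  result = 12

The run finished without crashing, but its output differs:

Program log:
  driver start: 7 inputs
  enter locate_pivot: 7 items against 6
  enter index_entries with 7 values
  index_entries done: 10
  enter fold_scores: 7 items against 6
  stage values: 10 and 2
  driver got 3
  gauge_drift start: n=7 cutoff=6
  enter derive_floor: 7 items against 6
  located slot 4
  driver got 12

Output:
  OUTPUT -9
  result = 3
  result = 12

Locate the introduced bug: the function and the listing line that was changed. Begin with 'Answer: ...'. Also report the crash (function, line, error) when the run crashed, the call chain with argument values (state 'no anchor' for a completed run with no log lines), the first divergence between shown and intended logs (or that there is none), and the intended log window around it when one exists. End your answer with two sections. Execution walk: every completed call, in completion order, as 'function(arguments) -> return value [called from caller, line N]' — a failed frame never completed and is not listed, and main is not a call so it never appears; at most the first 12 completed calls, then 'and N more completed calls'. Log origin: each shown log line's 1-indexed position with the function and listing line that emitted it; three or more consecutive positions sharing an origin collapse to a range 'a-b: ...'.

Answer: the defect is in locate_pivot at line 30.
Core observation: Log line 7 is where behavior first shows: 'driver got 3' appears instead of 'driver got 5'.
Call chain: main.
First divergence: at position 7 the run shows 'driver got 3' where the working version logs 'driver got 5'.
Intended log window:
  5: enter fold_scores: 7 items against 6
  6: stage values: 10 and 2
  7: driver got 5
  8: gauge_drift start: n=7 cutoff=6
Execution walk:
  index_entries([9, 2, 8, 5, 6, 6, 10]) -> 10  [called from locate_pivot, line 26]
  fold_scores([9, 2, 8, 5, 6, 6, 10], 6) -> 2  [called from locate_pivot, line 27]
  locate_pivot([9, 2, 8, 5, 6, 6, 10], 6) -> 3  [called from main, line 49]
  derive_floor([9, 2, 8, 5, 6, 6, 10], 6) -> 4  [called from gauge_drift, line 40]
  gauge_drift([9, 2, 8, 5, 6, 6, 10], 6) -> 12  [called from main, line 51]
Log origin:
  1: emitted by main (line 48)
  2: emitted by locate_pivot (line 25)
  3: emitted by index_entries (line 2)
  4: emitted by index_entries (line 7)
  5: emitted by fold_scores (line 11)
  6: emitted by locate_pivot (line 28)
  7: emitted by main (line 50)
  8: emitted by gauge_drift (line 39)
  9: emitted by derive_floor (line 33)
  10: emitted by gauge_drift (line 41)
  11: emitted by main (line 52)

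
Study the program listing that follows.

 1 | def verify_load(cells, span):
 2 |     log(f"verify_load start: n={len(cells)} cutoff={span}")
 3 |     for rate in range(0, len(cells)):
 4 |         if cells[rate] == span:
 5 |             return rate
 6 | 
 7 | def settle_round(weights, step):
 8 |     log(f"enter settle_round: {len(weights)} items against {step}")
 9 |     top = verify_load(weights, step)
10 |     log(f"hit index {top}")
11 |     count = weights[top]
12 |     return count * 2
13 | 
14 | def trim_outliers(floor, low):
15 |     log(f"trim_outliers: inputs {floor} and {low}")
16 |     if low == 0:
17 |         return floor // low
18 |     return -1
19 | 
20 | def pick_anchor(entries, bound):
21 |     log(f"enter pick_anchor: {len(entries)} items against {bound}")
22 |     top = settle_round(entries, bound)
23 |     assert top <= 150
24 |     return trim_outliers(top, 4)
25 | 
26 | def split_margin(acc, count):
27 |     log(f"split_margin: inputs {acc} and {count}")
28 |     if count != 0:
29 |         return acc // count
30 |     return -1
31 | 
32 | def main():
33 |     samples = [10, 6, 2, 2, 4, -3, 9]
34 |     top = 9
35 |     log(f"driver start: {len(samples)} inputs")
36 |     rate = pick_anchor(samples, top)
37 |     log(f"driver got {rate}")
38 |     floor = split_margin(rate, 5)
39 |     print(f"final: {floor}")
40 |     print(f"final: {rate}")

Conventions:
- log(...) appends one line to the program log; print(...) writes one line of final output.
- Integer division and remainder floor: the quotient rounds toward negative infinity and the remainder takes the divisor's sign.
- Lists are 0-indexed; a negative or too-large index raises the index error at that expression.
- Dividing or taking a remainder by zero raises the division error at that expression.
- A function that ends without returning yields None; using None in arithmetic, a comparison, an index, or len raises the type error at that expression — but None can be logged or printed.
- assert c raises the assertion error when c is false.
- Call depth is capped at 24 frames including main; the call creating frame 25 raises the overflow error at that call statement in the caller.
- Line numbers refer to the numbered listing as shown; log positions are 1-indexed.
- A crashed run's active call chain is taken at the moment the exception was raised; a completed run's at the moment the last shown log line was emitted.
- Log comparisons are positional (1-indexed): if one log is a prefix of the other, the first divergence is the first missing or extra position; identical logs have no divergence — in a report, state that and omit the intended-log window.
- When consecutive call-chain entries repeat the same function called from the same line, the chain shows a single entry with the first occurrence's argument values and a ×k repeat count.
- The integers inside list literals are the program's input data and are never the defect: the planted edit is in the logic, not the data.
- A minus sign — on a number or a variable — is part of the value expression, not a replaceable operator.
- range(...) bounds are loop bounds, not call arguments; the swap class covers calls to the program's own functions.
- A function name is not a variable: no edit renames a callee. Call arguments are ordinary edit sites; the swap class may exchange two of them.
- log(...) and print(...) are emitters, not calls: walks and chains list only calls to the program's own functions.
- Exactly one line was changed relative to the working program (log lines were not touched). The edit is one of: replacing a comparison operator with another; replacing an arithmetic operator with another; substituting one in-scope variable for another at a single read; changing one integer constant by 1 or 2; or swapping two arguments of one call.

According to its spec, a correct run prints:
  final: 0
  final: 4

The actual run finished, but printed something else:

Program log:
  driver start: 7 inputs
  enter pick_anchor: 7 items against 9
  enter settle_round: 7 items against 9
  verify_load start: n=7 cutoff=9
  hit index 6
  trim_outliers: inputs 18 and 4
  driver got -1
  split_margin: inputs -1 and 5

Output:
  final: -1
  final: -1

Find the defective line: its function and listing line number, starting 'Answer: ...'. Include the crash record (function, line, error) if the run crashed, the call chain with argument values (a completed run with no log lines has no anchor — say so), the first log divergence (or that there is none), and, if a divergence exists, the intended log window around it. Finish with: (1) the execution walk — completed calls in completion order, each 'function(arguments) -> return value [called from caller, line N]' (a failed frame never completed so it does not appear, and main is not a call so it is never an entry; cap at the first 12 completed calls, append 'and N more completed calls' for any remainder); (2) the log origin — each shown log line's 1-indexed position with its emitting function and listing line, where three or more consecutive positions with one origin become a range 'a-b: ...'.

Answer: the defect is in trim_outliers at line 16.
Key fact: The earliest visible damage is log position 7 — 'driver got -1' rather than the intended 'driver got 4'.
Call chain: main -> split_margin(-1, 5) (called at line 38).
First divergence: at position 7 the run shows 'driver got -1' where the working version logs 'driver got 4'.
Intended log window:
  5: hit index 6
  6: trim_outliers: inputs 18 and 4
  7: driver got 4
  8: split_margin: inputs 4 and 5
Execution walk:
  verify_load([10, 6, 2, 2, 4, -3, 9], 9) -> 6  [called from settle_round, line 9]
  settle_round([10, 6, 2, 2, 4, -3, 9], 9) -> 18  [called from pick_anchor, line 22]
  trim_outliers(18, 4) -> -1  [called from pick_anchor, line 24]
  pick_anchor([10, 6, 2, 2, 4, -3, 9], 9) -> -1  [called from main, line 36]
  split_margin(-1, 5) -> -1  [called from main, line 38]
Log origin:
  1: logged in main at line 35
  2: logged in pick_anchor at line 21
  3: logged in settle_round at line 8
  4: logged in verify_load at line 2
  5: logged in settle_round at line 10
  6: logged in trim_outliers at line 15
  7: logged in main at line 37
  8: logged in split_margin at line 27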